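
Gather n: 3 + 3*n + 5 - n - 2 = 2*n + 6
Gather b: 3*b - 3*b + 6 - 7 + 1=0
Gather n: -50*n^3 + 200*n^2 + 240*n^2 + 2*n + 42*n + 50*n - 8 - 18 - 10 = -50*n^3 + 440*n^2 + 94*n - 36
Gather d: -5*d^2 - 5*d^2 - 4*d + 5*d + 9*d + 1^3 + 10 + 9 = -10*d^2 + 10*d + 20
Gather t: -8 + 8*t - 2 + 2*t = 10*t - 10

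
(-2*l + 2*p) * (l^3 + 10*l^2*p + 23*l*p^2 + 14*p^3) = -2*l^4 - 18*l^3*p - 26*l^2*p^2 + 18*l*p^3 + 28*p^4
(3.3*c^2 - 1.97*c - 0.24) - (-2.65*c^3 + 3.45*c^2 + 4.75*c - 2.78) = 2.65*c^3 - 0.15*c^2 - 6.72*c + 2.54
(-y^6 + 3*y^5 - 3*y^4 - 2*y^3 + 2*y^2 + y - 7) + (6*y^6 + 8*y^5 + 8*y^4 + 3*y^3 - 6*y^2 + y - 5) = 5*y^6 + 11*y^5 + 5*y^4 + y^3 - 4*y^2 + 2*y - 12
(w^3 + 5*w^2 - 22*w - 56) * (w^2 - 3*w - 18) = w^5 + 2*w^4 - 55*w^3 - 80*w^2 + 564*w + 1008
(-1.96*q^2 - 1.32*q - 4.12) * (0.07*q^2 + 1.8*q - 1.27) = -0.1372*q^4 - 3.6204*q^3 - 0.175200000000001*q^2 - 5.7396*q + 5.2324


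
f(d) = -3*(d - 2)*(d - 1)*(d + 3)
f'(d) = -3*(d - 2)*(d - 1) - 3*(d - 2)*(d + 3) - 3*(d - 1)*(d + 3) = 21 - 9*d^2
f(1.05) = 0.58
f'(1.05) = 11.08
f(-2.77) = -12.41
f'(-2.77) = -48.06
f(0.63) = -5.52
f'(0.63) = 17.43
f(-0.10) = -20.10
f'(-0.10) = 20.91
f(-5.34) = 326.68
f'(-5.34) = -235.64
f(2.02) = -0.31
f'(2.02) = -15.72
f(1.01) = 0.12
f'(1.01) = 11.82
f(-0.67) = -31.17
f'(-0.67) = 16.96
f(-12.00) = 4914.00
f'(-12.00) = -1275.00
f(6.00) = -540.00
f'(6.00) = -303.00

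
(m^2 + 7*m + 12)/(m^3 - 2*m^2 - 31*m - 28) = (m + 3)/(m^2 - 6*m - 7)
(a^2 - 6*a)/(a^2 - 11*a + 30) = a/(a - 5)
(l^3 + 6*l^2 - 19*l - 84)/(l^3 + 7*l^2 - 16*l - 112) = (l + 3)/(l + 4)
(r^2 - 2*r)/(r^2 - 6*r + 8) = r/(r - 4)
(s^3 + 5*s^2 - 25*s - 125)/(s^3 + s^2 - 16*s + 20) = (s^2 - 25)/(s^2 - 4*s + 4)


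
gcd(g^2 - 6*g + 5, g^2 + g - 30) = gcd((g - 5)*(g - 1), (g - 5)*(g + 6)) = g - 5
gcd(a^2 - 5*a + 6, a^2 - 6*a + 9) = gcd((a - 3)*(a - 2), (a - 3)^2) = a - 3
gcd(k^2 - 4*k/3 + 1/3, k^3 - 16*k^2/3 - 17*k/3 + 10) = k - 1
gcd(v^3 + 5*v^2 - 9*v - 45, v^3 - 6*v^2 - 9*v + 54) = v^2 - 9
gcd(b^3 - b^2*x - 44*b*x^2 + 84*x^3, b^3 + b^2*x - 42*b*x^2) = -b^2 - b*x + 42*x^2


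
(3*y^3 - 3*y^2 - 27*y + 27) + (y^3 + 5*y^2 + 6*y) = 4*y^3 + 2*y^2 - 21*y + 27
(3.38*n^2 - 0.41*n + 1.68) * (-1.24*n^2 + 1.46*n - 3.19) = -4.1912*n^4 + 5.4432*n^3 - 13.464*n^2 + 3.7607*n - 5.3592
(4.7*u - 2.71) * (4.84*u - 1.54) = 22.748*u^2 - 20.3544*u + 4.1734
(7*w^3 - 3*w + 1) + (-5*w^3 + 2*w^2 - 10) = 2*w^3 + 2*w^2 - 3*w - 9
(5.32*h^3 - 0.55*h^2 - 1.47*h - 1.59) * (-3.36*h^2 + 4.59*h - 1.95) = -17.8752*h^5 + 26.2668*h^4 - 7.9593*h^3 - 0.3324*h^2 - 4.4316*h + 3.1005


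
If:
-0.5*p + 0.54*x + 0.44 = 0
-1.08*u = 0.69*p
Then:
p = 1.08*x + 0.88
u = -0.69*x - 0.562222222222222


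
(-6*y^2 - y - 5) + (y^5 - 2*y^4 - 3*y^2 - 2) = y^5 - 2*y^4 - 9*y^2 - y - 7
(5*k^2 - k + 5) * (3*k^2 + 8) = 15*k^4 - 3*k^3 + 55*k^2 - 8*k + 40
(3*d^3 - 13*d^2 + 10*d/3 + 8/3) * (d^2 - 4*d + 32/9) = 3*d^5 - 25*d^4 + 66*d^3 - 512*d^2/9 + 32*d/27 + 256/27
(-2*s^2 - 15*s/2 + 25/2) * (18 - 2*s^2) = 4*s^4 + 15*s^3 - 61*s^2 - 135*s + 225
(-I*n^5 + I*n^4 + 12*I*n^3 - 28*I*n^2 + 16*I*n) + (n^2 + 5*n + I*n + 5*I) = -I*n^5 + I*n^4 + 12*I*n^3 + n^2 - 28*I*n^2 + 5*n + 17*I*n + 5*I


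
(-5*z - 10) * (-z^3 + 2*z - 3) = 5*z^4 + 10*z^3 - 10*z^2 - 5*z + 30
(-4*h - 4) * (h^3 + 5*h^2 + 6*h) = -4*h^4 - 24*h^3 - 44*h^2 - 24*h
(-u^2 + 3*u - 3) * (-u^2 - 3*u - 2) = u^4 - 4*u^2 + 3*u + 6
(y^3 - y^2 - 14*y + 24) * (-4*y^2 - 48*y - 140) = -4*y^5 - 44*y^4 - 36*y^3 + 716*y^2 + 808*y - 3360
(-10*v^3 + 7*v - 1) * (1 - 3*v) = 30*v^4 - 10*v^3 - 21*v^2 + 10*v - 1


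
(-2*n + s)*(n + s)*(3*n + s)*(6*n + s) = -36*n^4 - 36*n^3*s + 7*n^2*s^2 + 8*n*s^3 + s^4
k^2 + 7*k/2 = k*(k + 7/2)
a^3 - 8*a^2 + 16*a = a*(a - 4)^2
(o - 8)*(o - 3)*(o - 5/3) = o^3 - 38*o^2/3 + 127*o/3 - 40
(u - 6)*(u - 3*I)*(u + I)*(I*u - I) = I*u^4 + 2*u^3 - 7*I*u^3 - 14*u^2 + 9*I*u^2 + 12*u - 21*I*u + 18*I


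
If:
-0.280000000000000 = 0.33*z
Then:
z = -0.85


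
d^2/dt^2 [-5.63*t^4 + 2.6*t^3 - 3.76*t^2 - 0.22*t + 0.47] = -67.56*t^2 + 15.6*t - 7.52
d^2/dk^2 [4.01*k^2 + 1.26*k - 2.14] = 8.02000000000000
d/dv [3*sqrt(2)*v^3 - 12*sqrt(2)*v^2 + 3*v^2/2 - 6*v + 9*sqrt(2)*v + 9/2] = 9*sqrt(2)*v^2 - 24*sqrt(2)*v + 3*v - 6 + 9*sqrt(2)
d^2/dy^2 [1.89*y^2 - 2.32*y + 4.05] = 3.78000000000000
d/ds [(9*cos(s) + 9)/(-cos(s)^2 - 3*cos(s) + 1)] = 9*(sin(s)^2 - 2*cos(s) - 5)*sin(s)/(-sin(s)^2 + 3*cos(s))^2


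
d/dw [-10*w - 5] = -10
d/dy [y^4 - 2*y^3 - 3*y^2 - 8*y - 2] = 4*y^3 - 6*y^2 - 6*y - 8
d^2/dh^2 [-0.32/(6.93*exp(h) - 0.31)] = (-15.367968*exp(h) - 0.687456)*exp(h)/(6.93*exp(h) - 0.31)^3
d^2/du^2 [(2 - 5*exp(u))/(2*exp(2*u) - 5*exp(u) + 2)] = (-20*exp(3*u) - 18*exp(2*u) + 60*exp(u) - 32)*exp(2*u)/(8*exp(6*u) - 60*exp(5*u) + 174*exp(4*u) - 245*exp(3*u) + 174*exp(2*u) - 60*exp(u) + 8)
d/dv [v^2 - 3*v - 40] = 2*v - 3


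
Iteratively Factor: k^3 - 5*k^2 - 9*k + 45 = (k - 3)*(k^2 - 2*k - 15) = (k - 5)*(k - 3)*(k + 3)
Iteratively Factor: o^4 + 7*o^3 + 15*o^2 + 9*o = (o + 3)*(o^3 + 4*o^2 + 3*o) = o*(o + 3)*(o^2 + 4*o + 3) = o*(o + 3)^2*(o + 1)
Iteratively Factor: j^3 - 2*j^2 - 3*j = (j + 1)*(j^2 - 3*j) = (j - 3)*(j + 1)*(j)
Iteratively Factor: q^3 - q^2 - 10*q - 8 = (q + 2)*(q^2 - 3*q - 4) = (q - 4)*(q + 2)*(q + 1)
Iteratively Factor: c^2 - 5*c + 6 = (c - 2)*(c - 3)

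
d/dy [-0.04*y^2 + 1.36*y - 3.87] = 1.36 - 0.08*y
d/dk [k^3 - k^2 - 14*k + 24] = 3*k^2 - 2*k - 14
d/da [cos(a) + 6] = -sin(a)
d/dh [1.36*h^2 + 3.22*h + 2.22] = 2.72*h + 3.22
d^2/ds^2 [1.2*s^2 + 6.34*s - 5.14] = 2.40000000000000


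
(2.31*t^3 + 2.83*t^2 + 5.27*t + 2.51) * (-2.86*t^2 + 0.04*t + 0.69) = -6.6066*t^5 - 8.0014*t^4 - 13.3651*t^3 - 5.0151*t^2 + 3.7367*t + 1.7319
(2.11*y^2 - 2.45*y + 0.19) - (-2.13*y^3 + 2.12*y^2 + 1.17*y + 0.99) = 2.13*y^3 - 0.0100000000000002*y^2 - 3.62*y - 0.8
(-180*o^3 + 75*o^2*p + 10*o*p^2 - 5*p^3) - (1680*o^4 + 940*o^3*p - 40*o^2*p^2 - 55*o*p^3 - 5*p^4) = -1680*o^4 - 940*o^3*p - 180*o^3 + 40*o^2*p^2 + 75*o^2*p + 55*o*p^3 + 10*o*p^2 + 5*p^4 - 5*p^3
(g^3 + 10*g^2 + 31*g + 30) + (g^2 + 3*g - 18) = g^3 + 11*g^2 + 34*g + 12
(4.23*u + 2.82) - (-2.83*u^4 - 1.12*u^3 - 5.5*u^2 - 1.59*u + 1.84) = 2.83*u^4 + 1.12*u^3 + 5.5*u^2 + 5.82*u + 0.98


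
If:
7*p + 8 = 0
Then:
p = -8/7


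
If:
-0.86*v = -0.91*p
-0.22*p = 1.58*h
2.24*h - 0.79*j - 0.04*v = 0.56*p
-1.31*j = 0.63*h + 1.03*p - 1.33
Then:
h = 0.32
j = 2.68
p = -2.32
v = -2.45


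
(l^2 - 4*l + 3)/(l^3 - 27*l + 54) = (l - 1)/(l^2 + 3*l - 18)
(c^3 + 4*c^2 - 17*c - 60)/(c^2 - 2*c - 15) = (c^2 + c - 20)/(c - 5)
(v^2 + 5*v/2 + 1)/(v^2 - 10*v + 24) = (v^2 + 5*v/2 + 1)/(v^2 - 10*v + 24)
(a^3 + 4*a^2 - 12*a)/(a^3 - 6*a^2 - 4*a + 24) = a*(a + 6)/(a^2 - 4*a - 12)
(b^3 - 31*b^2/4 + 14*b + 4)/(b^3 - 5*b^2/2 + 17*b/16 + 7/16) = 4*(b^2 - 8*b + 16)/(4*b^2 - 11*b + 7)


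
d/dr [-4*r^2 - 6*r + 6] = -8*r - 6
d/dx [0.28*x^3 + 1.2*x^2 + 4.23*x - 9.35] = 0.84*x^2 + 2.4*x + 4.23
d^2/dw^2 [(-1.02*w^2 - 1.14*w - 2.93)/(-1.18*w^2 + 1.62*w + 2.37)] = (7.074336*w^3 + 41.593584*w^2 - 14.477184*w + 34.471704)/(1.643032*w^6 - 6.767064*w^5 - 0.609587999999997*w^4 + 22.931424*w^3 + 1.22434199999999*w^2 - 27.298134*w - 13.312053)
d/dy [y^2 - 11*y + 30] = 2*y - 11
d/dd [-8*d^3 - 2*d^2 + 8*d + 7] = -24*d^2 - 4*d + 8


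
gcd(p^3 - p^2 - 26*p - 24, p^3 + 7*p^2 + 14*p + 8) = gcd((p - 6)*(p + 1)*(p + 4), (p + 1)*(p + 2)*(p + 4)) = p^2 + 5*p + 4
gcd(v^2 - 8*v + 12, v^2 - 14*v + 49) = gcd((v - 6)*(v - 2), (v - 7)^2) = 1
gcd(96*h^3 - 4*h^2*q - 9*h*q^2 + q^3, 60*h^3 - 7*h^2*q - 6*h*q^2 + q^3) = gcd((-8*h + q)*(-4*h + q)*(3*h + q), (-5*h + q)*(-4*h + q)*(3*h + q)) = -12*h^2 - h*q + q^2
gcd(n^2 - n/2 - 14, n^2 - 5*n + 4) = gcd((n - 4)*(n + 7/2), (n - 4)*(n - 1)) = n - 4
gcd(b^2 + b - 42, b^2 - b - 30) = b - 6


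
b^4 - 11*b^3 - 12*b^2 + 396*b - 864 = (b - 8)*(b - 6)*(b - 3)*(b + 6)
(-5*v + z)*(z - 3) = -5*v*z + 15*v + z^2 - 3*z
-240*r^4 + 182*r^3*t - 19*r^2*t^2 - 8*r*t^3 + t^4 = (-8*r + t)*(-3*r + t)*(-2*r + t)*(5*r + t)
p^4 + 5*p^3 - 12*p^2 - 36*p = p*(p - 3)*(p + 2)*(p + 6)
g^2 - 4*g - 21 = (g - 7)*(g + 3)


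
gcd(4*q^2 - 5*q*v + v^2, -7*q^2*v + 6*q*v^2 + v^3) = q - v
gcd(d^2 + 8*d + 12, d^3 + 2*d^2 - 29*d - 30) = d + 6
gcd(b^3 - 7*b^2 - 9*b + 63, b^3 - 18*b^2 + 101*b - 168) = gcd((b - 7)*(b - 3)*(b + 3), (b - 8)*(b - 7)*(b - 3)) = b^2 - 10*b + 21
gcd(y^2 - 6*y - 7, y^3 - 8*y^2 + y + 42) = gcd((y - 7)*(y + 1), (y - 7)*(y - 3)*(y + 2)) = y - 7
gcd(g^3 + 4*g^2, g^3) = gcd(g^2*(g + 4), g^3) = g^2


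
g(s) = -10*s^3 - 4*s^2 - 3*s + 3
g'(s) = -30*s^2 - 8*s - 3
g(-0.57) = 5.26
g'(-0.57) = -8.19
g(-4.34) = 758.14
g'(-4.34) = -533.35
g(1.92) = -88.28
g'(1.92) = -128.95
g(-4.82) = 1044.33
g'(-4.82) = -661.41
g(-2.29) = 108.98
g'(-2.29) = -142.00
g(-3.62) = 435.82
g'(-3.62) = -367.17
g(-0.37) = 4.07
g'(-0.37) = -4.15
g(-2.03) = 76.26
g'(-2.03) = -110.39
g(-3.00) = 246.00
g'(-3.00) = -249.00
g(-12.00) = 16743.00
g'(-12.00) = -4227.00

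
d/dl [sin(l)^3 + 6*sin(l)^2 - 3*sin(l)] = 12*sin(l)*cos(l) - 3*cos(l)^3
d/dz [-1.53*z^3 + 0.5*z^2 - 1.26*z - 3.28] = -4.59*z^2 + 1.0*z - 1.26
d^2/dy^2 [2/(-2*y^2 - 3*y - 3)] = 4*(4*y^2 + 6*y - (4*y + 3)^2 + 6)/(2*y^2 + 3*y + 3)^3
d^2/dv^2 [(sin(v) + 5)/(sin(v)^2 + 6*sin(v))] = (-sin(v)^2 - 14*sin(v) - 88 - 150/sin(v) + 180/sin(v)^2 + 360/sin(v)^3)/(sin(v) + 6)^3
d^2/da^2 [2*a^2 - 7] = 4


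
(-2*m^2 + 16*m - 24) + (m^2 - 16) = -m^2 + 16*m - 40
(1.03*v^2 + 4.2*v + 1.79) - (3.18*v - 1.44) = 1.03*v^2 + 1.02*v + 3.23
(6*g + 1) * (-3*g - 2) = -18*g^2 - 15*g - 2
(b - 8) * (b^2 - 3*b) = b^3 - 11*b^2 + 24*b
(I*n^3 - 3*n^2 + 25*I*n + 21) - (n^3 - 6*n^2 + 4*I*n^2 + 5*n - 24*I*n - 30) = -n^3 + I*n^3 + 3*n^2 - 4*I*n^2 - 5*n + 49*I*n + 51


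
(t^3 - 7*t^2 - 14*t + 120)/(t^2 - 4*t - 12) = (t^2 - t - 20)/(t + 2)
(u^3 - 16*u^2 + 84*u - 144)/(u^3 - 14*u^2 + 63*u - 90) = (u^2 - 10*u + 24)/(u^2 - 8*u + 15)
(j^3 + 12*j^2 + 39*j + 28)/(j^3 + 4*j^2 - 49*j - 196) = (j + 1)/(j - 7)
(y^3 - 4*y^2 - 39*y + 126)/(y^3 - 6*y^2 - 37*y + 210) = (y - 3)/(y - 5)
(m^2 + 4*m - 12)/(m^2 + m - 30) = (m - 2)/(m - 5)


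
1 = 1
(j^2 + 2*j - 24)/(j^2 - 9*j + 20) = (j + 6)/(j - 5)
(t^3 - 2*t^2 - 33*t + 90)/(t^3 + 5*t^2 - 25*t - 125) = (t^2 + 3*t - 18)/(t^2 + 10*t + 25)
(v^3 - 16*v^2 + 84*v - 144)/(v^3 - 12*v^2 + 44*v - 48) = (v - 6)/(v - 2)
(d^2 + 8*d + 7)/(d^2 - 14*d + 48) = (d^2 + 8*d + 7)/(d^2 - 14*d + 48)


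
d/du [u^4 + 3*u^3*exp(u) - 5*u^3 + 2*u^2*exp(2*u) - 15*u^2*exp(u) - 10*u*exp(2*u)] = 3*u^3*exp(u) + 4*u^3 + 4*u^2*exp(2*u) - 6*u^2*exp(u) - 15*u^2 - 16*u*exp(2*u) - 30*u*exp(u) - 10*exp(2*u)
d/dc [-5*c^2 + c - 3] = 1 - 10*c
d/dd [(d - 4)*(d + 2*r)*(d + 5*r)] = 3*d^2 + 14*d*r - 8*d + 10*r^2 - 28*r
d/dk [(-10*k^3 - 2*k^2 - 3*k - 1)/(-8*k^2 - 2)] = (40*k^4 + 18*k^2 - 4*k + 3)/(2*(16*k^4 + 8*k^2 + 1))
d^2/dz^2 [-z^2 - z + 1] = -2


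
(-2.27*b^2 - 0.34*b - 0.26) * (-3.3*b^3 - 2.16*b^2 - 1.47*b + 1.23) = 7.491*b^5 + 6.0252*b^4 + 4.9293*b^3 - 1.7307*b^2 - 0.036*b - 0.3198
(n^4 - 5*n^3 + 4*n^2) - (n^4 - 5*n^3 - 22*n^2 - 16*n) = 26*n^2 + 16*n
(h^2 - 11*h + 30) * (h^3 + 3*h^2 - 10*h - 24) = h^5 - 8*h^4 - 13*h^3 + 176*h^2 - 36*h - 720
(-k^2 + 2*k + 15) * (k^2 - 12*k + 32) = -k^4 + 14*k^3 - 41*k^2 - 116*k + 480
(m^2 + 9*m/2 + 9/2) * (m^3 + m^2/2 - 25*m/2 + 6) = m^5 + 5*m^4 - 23*m^3/4 - 48*m^2 - 117*m/4 + 27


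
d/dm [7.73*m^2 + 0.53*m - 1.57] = 15.46*m + 0.53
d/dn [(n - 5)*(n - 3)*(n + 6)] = 3*n^2 - 4*n - 33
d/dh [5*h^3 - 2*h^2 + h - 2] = 15*h^2 - 4*h + 1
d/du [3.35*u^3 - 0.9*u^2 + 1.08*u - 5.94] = 10.05*u^2 - 1.8*u + 1.08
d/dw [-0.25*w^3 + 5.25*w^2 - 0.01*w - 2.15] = -0.75*w^2 + 10.5*w - 0.01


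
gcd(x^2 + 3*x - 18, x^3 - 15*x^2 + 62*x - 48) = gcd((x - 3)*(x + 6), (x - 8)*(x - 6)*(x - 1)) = 1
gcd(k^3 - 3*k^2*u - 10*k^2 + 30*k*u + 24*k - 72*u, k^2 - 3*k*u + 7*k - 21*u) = -k + 3*u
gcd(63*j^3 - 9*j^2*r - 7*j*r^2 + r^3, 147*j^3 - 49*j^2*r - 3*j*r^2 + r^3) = 21*j^2 - 10*j*r + r^2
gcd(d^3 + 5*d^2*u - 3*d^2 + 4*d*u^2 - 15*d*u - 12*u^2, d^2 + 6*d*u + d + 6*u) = 1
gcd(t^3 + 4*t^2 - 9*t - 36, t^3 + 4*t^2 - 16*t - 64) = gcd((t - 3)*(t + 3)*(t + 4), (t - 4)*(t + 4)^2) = t + 4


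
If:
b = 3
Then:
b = 3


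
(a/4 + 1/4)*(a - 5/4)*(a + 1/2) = a^3/4 + a^2/16 - 11*a/32 - 5/32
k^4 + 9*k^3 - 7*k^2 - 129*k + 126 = (k - 3)*(k - 1)*(k + 6)*(k + 7)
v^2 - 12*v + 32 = (v - 8)*(v - 4)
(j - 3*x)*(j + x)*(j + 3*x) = j^3 + j^2*x - 9*j*x^2 - 9*x^3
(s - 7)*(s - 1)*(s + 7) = s^3 - s^2 - 49*s + 49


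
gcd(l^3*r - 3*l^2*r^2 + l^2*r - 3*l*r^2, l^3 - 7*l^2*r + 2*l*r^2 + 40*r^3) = 1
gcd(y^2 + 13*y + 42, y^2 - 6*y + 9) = 1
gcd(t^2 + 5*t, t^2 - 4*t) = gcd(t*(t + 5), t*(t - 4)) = t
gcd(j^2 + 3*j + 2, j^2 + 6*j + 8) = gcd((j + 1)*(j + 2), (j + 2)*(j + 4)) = j + 2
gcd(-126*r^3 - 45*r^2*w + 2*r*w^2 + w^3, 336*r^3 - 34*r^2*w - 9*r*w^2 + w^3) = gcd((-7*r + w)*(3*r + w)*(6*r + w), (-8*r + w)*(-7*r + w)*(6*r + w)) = 42*r^2 + r*w - w^2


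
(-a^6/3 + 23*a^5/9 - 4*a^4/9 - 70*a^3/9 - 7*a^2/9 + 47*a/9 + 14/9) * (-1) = a^6/3 - 23*a^5/9 + 4*a^4/9 + 70*a^3/9 + 7*a^2/9 - 47*a/9 - 14/9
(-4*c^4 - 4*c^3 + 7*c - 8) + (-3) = -4*c^4 - 4*c^3 + 7*c - 11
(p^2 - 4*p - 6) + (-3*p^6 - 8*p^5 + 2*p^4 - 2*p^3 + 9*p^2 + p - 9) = -3*p^6 - 8*p^5 + 2*p^4 - 2*p^3 + 10*p^2 - 3*p - 15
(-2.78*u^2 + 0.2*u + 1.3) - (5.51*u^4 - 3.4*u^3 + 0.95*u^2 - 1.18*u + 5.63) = -5.51*u^4 + 3.4*u^3 - 3.73*u^2 + 1.38*u - 4.33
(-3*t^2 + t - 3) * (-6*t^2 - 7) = 18*t^4 - 6*t^3 + 39*t^2 - 7*t + 21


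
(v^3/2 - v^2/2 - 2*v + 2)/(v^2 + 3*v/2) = (v^3 - v^2 - 4*v + 4)/(v*(2*v + 3))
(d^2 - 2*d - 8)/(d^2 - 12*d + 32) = (d + 2)/(d - 8)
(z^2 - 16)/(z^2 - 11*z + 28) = (z + 4)/(z - 7)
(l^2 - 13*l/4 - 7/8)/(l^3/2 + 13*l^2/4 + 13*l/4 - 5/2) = (8*l^2 - 26*l - 7)/(2*(2*l^3 + 13*l^2 + 13*l - 10))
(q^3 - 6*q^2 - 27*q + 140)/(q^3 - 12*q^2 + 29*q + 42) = (q^2 + q - 20)/(q^2 - 5*q - 6)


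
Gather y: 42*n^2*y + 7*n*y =y*(42*n^2 + 7*n)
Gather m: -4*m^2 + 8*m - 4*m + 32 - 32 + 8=-4*m^2 + 4*m + 8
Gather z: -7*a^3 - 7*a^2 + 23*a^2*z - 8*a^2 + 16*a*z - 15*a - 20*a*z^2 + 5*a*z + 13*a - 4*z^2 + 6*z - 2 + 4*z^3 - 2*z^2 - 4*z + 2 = -7*a^3 - 15*a^2 - 2*a + 4*z^3 + z^2*(-20*a - 6) + z*(23*a^2 + 21*a + 2)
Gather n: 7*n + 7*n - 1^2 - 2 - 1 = 14*n - 4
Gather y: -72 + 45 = -27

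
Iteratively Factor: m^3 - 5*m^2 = (m)*(m^2 - 5*m) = m*(m - 5)*(m)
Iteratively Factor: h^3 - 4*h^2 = (h)*(h^2 - 4*h) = h^2*(h - 4)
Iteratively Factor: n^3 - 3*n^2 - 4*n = (n + 1)*(n^2 - 4*n) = (n - 4)*(n + 1)*(n)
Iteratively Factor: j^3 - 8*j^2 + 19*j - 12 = (j - 4)*(j^2 - 4*j + 3) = (j - 4)*(j - 1)*(j - 3)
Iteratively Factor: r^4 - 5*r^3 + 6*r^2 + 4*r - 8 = (r - 2)*(r^3 - 3*r^2 + 4) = (r - 2)^2*(r^2 - r - 2) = (r - 2)^2*(r + 1)*(r - 2)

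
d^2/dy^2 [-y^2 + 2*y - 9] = -2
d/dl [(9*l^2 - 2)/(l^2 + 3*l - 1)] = (27*l^2 - 14*l + 6)/(l^4 + 6*l^3 + 7*l^2 - 6*l + 1)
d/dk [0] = 0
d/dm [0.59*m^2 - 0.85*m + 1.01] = 1.18*m - 0.85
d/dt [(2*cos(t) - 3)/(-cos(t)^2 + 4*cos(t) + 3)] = 2*(sin(t)^2 + 3*cos(t) - 10)*sin(t)/(sin(t)^2 + 4*cos(t) + 2)^2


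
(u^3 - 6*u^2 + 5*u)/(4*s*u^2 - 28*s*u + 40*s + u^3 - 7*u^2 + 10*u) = u*(u - 1)/(4*s*u - 8*s + u^2 - 2*u)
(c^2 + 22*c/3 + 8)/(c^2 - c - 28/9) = 3*(c + 6)/(3*c - 7)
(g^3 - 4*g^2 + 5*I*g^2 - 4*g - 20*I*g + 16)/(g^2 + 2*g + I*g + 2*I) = (g^2 + 4*g*(-1 + I) - 16*I)/(g + 2)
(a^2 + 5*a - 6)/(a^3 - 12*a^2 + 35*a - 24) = (a + 6)/(a^2 - 11*a + 24)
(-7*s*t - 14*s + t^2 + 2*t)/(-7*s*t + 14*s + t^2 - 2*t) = (t + 2)/(t - 2)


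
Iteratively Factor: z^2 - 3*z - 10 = (z - 5)*(z + 2)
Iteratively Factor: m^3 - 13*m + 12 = (m - 1)*(m^2 + m - 12) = (m - 1)*(m + 4)*(m - 3)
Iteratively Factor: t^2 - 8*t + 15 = (t - 3)*(t - 5)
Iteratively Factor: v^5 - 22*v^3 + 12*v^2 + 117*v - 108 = (v - 1)*(v^4 + v^3 - 21*v^2 - 9*v + 108) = (v - 1)*(v + 4)*(v^3 - 3*v^2 - 9*v + 27) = (v - 3)*(v - 1)*(v + 4)*(v^2 - 9) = (v - 3)^2*(v - 1)*(v + 4)*(v + 3)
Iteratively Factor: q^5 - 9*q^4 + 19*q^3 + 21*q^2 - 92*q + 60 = (q - 1)*(q^4 - 8*q^3 + 11*q^2 + 32*q - 60) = (q - 2)*(q - 1)*(q^3 - 6*q^2 - q + 30) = (q - 5)*(q - 2)*(q - 1)*(q^2 - q - 6) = (q - 5)*(q - 3)*(q - 2)*(q - 1)*(q + 2)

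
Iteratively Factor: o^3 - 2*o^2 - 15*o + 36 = (o + 4)*(o^2 - 6*o + 9) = (o - 3)*(o + 4)*(o - 3)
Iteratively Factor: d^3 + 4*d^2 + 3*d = (d + 3)*(d^2 + d) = d*(d + 3)*(d + 1)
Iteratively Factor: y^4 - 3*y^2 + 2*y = (y - 1)*(y^3 + y^2 - 2*y) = (y - 1)^2*(y^2 + 2*y) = (y - 1)^2*(y + 2)*(y)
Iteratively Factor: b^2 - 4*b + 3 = (b - 3)*(b - 1)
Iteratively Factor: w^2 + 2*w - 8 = (w + 4)*(w - 2)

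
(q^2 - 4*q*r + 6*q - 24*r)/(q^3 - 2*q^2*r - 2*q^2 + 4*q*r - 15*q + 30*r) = (q^2 - 4*q*r + 6*q - 24*r)/(q^3 - 2*q^2*r - 2*q^2 + 4*q*r - 15*q + 30*r)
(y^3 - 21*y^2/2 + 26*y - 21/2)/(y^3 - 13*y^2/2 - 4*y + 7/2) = (y - 3)/(y + 1)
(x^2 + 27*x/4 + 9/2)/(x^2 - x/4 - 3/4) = (x + 6)/(x - 1)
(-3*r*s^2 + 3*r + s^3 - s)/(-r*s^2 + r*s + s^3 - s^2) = (3*r*s + 3*r - s^2 - s)/(s*(r - s))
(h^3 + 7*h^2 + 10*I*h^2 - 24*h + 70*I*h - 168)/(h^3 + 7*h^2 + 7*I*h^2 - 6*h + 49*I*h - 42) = (h + 4*I)/(h + I)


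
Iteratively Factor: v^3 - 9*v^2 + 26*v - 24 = (v - 3)*(v^2 - 6*v + 8) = (v - 4)*(v - 3)*(v - 2)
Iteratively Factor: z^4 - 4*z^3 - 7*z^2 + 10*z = (z - 1)*(z^3 - 3*z^2 - 10*z) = (z - 5)*(z - 1)*(z^2 + 2*z) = z*(z - 5)*(z - 1)*(z + 2)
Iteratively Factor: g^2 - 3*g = (g)*(g - 3)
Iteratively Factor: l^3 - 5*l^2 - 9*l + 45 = (l - 3)*(l^2 - 2*l - 15) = (l - 5)*(l - 3)*(l + 3)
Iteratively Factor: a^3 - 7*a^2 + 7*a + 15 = (a + 1)*(a^2 - 8*a + 15) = (a - 5)*(a + 1)*(a - 3)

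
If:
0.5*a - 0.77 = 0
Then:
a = 1.54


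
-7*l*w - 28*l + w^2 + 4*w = (-7*l + w)*(w + 4)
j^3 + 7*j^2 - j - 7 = (j - 1)*(j + 1)*(j + 7)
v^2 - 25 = (v - 5)*(v + 5)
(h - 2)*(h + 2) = h^2 - 4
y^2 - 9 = (y - 3)*(y + 3)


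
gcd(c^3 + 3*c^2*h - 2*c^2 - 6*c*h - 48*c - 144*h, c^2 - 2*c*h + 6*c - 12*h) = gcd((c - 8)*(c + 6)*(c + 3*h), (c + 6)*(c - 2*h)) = c + 6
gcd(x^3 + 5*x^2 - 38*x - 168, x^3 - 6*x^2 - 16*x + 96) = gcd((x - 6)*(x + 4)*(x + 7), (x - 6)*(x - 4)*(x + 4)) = x^2 - 2*x - 24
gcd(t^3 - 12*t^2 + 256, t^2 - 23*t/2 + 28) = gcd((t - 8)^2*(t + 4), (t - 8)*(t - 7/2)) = t - 8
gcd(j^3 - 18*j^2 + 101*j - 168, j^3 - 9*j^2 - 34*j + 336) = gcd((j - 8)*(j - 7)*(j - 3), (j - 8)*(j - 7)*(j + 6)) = j^2 - 15*j + 56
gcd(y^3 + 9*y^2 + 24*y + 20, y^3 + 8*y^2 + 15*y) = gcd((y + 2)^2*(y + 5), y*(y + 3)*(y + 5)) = y + 5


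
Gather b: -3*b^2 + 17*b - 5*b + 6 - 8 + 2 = -3*b^2 + 12*b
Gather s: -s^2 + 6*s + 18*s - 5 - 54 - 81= -s^2 + 24*s - 140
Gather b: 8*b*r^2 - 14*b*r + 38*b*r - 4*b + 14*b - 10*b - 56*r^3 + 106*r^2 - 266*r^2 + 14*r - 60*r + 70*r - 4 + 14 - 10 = b*(8*r^2 + 24*r) - 56*r^3 - 160*r^2 + 24*r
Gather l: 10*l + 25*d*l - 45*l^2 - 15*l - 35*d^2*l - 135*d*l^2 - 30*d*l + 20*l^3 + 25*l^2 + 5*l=20*l^3 + l^2*(-135*d - 20) + l*(-35*d^2 - 5*d)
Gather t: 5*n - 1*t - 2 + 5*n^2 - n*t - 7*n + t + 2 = 5*n^2 - n*t - 2*n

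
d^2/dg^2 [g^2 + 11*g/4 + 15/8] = 2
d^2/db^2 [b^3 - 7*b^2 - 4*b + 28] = 6*b - 14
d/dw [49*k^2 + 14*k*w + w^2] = 14*k + 2*w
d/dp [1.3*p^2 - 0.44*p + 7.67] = 2.6*p - 0.44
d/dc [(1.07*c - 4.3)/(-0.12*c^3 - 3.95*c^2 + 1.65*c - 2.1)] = (0.2568*c^3 + 2.6785*c^2 - 33.97*c + 4.848)/(0.0144*c^6 + 0.948*c^5 + 15.2065*c^4 - 12.531*c^3 + 19.3125*c^2 - 6.93*c + 4.41)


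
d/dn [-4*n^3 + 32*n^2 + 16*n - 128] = -12*n^2 + 64*n + 16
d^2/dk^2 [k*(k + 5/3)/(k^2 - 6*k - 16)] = 2*(23*k^3 + 144*k^2 + 240*k + 288)/(3*(k^6 - 18*k^5 + 60*k^4 + 360*k^3 - 960*k^2 - 4608*k - 4096))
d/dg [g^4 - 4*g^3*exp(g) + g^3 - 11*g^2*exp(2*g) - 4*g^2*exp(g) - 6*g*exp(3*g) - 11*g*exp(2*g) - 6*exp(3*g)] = -4*g^3*exp(g) + 4*g^3 - 22*g^2*exp(2*g) - 16*g^2*exp(g) + 3*g^2 - 18*g*exp(3*g) - 44*g*exp(2*g) - 8*g*exp(g) - 24*exp(3*g) - 11*exp(2*g)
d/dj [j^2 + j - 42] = 2*j + 1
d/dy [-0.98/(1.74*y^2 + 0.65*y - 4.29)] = (3.4104*y + 0.637)/(1.74*y^2 + 0.65*y - 4.29)^2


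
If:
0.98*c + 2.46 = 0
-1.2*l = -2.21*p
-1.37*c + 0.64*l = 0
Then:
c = -2.51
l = -5.37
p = -2.92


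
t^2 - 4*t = t*(t - 4)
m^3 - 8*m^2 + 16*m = m*(m - 4)^2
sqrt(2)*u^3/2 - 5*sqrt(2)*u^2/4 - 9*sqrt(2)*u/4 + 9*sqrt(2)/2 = (u - 3)*(u - 3/2)*(sqrt(2)*u/2 + sqrt(2))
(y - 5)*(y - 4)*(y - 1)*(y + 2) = y^4 - 8*y^3 + 9*y^2 + 38*y - 40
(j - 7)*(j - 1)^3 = j^4 - 10*j^3 + 24*j^2 - 22*j + 7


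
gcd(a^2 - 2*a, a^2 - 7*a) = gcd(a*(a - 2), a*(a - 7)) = a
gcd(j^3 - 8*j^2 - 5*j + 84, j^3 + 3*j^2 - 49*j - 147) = j^2 - 4*j - 21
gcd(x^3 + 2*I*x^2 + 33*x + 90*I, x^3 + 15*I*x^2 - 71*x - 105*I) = x^2 + 8*I*x - 15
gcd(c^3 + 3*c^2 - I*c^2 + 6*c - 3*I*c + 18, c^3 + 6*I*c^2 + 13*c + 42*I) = c^2 - I*c + 6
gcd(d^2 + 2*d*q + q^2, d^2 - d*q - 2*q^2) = d + q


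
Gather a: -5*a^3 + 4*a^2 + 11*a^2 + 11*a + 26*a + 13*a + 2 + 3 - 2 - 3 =-5*a^3 + 15*a^2 + 50*a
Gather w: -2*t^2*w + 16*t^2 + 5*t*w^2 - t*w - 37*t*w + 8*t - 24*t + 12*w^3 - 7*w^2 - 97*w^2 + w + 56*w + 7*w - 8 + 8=16*t^2 - 16*t + 12*w^3 + w^2*(5*t - 104) + w*(-2*t^2 - 38*t + 64)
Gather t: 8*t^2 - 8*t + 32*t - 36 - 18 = 8*t^2 + 24*t - 54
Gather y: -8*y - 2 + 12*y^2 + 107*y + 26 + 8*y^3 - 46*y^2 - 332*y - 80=8*y^3 - 34*y^2 - 233*y - 56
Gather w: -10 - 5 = -15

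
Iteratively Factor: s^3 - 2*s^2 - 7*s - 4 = (s + 1)*(s^2 - 3*s - 4) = (s - 4)*(s + 1)*(s + 1)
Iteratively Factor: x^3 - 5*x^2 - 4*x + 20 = (x + 2)*(x^2 - 7*x + 10) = (x - 2)*(x + 2)*(x - 5)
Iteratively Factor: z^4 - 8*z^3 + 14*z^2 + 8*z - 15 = (z - 3)*(z^3 - 5*z^2 - z + 5) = (z - 5)*(z - 3)*(z^2 - 1) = (z - 5)*(z - 3)*(z - 1)*(z + 1)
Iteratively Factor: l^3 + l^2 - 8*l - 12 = (l + 2)*(l^2 - l - 6) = (l + 2)^2*(l - 3)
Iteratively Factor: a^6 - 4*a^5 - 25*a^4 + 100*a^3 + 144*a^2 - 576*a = (a + 3)*(a^5 - 7*a^4 - 4*a^3 + 112*a^2 - 192*a) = (a + 3)*(a + 4)*(a^4 - 11*a^3 + 40*a^2 - 48*a) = a*(a + 3)*(a + 4)*(a^3 - 11*a^2 + 40*a - 48) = a*(a - 4)*(a + 3)*(a + 4)*(a^2 - 7*a + 12) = a*(a - 4)^2*(a + 3)*(a + 4)*(a - 3)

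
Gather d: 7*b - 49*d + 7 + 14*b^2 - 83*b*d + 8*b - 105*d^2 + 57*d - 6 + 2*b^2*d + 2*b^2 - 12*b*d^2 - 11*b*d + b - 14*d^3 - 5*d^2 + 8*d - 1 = 16*b^2 + 16*b - 14*d^3 + d^2*(-12*b - 110) + d*(2*b^2 - 94*b + 16)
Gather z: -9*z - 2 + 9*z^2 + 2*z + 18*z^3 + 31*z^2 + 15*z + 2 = 18*z^3 + 40*z^2 + 8*z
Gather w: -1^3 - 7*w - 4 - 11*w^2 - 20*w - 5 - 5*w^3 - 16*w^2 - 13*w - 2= -5*w^3 - 27*w^2 - 40*w - 12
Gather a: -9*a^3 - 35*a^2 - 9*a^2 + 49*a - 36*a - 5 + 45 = -9*a^3 - 44*a^2 + 13*a + 40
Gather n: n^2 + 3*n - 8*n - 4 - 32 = n^2 - 5*n - 36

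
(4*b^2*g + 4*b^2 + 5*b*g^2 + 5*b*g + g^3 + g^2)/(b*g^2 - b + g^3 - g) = (4*b + g)/(g - 1)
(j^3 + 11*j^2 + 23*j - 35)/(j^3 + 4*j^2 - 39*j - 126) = (j^2 + 4*j - 5)/(j^2 - 3*j - 18)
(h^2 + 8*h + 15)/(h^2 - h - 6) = (h^2 + 8*h + 15)/(h^2 - h - 6)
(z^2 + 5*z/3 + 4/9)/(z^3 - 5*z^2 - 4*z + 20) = (9*z^2 + 15*z + 4)/(9*(z^3 - 5*z^2 - 4*z + 20))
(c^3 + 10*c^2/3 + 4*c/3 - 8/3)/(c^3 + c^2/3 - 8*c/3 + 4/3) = (c + 2)/(c - 1)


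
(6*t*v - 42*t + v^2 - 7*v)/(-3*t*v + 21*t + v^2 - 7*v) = (-6*t - v)/(3*t - v)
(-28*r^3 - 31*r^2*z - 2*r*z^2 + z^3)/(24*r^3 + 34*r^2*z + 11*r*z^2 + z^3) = (-7*r + z)/(6*r + z)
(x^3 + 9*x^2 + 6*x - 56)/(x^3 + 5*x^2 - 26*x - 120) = (x^2 + 5*x - 14)/(x^2 + x - 30)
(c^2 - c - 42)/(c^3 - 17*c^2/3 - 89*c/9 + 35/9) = 9*(c + 6)/(9*c^2 + 12*c - 5)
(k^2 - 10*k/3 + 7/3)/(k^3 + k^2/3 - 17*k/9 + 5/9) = 3*(3*k - 7)/(9*k^2 + 12*k - 5)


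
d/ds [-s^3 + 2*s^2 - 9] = s*(4 - 3*s)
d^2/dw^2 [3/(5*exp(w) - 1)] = (75*exp(w) + 15)*exp(w)/(5*exp(w) - 1)^3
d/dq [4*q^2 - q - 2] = 8*q - 1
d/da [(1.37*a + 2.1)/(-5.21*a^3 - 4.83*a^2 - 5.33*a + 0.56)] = (14.2754*a^3 + 39.4401*a^2 + 20.286*a + 11.9602)/(27.1441*a^6 + 50.3286*a^5 + 78.8675*a^4 + 45.6526*a^3 + 22.9993*a^2 - 5.9696*a + 0.3136)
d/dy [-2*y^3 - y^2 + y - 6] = -6*y^2 - 2*y + 1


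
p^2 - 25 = (p - 5)*(p + 5)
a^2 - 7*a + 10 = (a - 5)*(a - 2)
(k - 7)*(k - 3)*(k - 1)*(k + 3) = k^4 - 8*k^3 - 2*k^2 + 72*k - 63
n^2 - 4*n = n*(n - 4)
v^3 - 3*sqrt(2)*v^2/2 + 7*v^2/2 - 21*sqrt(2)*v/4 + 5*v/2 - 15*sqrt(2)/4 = (v + 1)*(v + 5/2)*(v - 3*sqrt(2)/2)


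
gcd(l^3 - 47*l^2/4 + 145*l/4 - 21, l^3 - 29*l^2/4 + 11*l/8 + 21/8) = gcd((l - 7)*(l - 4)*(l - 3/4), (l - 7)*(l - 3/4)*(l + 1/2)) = l^2 - 31*l/4 + 21/4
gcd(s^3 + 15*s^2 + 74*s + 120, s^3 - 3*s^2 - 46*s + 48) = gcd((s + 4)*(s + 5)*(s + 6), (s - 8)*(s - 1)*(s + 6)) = s + 6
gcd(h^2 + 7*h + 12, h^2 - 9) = h + 3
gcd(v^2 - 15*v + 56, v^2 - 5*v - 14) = v - 7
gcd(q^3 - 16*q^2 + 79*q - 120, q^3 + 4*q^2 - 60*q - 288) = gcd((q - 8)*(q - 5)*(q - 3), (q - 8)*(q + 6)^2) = q - 8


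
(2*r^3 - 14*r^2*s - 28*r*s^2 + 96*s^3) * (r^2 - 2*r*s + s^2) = 2*r^5 - 18*r^4*s + 2*r^3*s^2 + 138*r^2*s^3 - 220*r*s^4 + 96*s^5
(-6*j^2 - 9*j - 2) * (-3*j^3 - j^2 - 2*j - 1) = 18*j^5 + 33*j^4 + 27*j^3 + 26*j^2 + 13*j + 2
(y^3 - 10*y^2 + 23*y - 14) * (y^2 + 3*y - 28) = y^5 - 7*y^4 - 35*y^3 + 335*y^2 - 686*y + 392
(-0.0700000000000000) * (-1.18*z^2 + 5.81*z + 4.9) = 0.0826*z^2 - 0.4067*z - 0.343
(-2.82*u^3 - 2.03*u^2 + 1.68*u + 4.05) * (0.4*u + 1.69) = -1.128*u^4 - 5.5778*u^3 - 2.7587*u^2 + 4.4592*u + 6.8445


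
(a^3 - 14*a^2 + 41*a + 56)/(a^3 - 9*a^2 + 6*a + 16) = (a - 7)/(a - 2)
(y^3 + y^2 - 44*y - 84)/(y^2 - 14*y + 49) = (y^2 + 8*y + 12)/(y - 7)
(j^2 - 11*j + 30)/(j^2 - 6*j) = (j - 5)/j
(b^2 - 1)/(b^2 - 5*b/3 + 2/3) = 3*(b + 1)/(3*b - 2)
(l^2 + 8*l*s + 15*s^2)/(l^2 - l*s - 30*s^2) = (-l - 3*s)/(-l + 6*s)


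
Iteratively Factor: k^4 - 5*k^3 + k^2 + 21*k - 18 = (k - 1)*(k^3 - 4*k^2 - 3*k + 18) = (k - 3)*(k - 1)*(k^2 - k - 6) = (k - 3)^2*(k - 1)*(k + 2)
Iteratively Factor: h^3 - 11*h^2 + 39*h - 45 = (h - 3)*(h^2 - 8*h + 15) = (h - 5)*(h - 3)*(h - 3)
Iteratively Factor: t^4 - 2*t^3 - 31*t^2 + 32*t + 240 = (t - 5)*(t^3 + 3*t^2 - 16*t - 48) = (t - 5)*(t + 3)*(t^2 - 16) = (t - 5)*(t - 4)*(t + 3)*(t + 4)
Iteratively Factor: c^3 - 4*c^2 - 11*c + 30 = (c + 3)*(c^2 - 7*c + 10) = (c - 5)*(c + 3)*(c - 2)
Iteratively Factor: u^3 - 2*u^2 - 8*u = (u)*(u^2 - 2*u - 8) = u*(u - 4)*(u + 2)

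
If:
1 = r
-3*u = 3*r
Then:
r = 1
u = -1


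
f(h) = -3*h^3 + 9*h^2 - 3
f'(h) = -9*h^2 + 18*h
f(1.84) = 8.78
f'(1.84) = 2.65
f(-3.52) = 239.36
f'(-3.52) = -174.87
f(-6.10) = 1012.83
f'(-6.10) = -444.69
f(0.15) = -2.81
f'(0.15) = 2.50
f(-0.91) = 6.71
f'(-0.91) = -23.83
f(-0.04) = -2.99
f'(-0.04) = -0.73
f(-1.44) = 24.62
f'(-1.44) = -44.58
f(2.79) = 1.90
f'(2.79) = -19.84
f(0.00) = -3.00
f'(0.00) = 0.00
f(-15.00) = 12147.00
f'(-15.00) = -2295.00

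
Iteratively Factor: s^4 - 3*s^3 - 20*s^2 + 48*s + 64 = (s - 4)*(s^3 + s^2 - 16*s - 16) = (s - 4)*(s + 4)*(s^2 - 3*s - 4) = (s - 4)*(s + 1)*(s + 4)*(s - 4)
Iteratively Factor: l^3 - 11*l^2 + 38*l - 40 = (l - 5)*(l^2 - 6*l + 8) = (l - 5)*(l - 2)*(l - 4)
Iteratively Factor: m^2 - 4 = (m - 2)*(m + 2)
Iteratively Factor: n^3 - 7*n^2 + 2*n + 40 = (n - 5)*(n^2 - 2*n - 8) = (n - 5)*(n + 2)*(n - 4)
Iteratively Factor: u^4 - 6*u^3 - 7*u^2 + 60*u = (u - 4)*(u^3 - 2*u^2 - 15*u) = (u - 4)*(u + 3)*(u^2 - 5*u) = u*(u - 4)*(u + 3)*(u - 5)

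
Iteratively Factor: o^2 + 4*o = (o)*(o + 4)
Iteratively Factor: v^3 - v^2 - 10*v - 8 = (v - 4)*(v^2 + 3*v + 2) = (v - 4)*(v + 2)*(v + 1)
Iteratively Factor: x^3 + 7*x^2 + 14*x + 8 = (x + 2)*(x^2 + 5*x + 4) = (x + 2)*(x + 4)*(x + 1)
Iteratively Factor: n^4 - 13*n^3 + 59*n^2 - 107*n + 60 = (n - 1)*(n^3 - 12*n^2 + 47*n - 60) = (n - 3)*(n - 1)*(n^2 - 9*n + 20) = (n - 4)*(n - 3)*(n - 1)*(n - 5)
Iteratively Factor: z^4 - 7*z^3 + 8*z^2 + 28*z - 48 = (z - 3)*(z^3 - 4*z^2 - 4*z + 16) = (z - 4)*(z - 3)*(z^2 - 4) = (z - 4)*(z - 3)*(z - 2)*(z + 2)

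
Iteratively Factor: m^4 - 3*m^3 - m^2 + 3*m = (m)*(m^3 - 3*m^2 - m + 3) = m*(m + 1)*(m^2 - 4*m + 3) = m*(m - 3)*(m + 1)*(m - 1)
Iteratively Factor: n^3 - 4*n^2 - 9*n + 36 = (n - 3)*(n^2 - n - 12) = (n - 4)*(n - 3)*(n + 3)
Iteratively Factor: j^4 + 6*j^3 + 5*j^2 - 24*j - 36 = (j + 2)*(j^3 + 4*j^2 - 3*j - 18) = (j + 2)*(j + 3)*(j^2 + j - 6) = (j - 2)*(j + 2)*(j + 3)*(j + 3)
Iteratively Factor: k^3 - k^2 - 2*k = (k)*(k^2 - k - 2) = k*(k + 1)*(k - 2)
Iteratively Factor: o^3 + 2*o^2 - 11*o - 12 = (o - 3)*(o^2 + 5*o + 4) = (o - 3)*(o + 1)*(o + 4)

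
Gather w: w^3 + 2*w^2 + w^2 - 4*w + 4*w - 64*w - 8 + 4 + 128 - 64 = w^3 + 3*w^2 - 64*w + 60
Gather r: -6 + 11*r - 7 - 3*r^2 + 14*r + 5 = -3*r^2 + 25*r - 8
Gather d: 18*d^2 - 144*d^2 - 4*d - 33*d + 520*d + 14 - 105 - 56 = -126*d^2 + 483*d - 147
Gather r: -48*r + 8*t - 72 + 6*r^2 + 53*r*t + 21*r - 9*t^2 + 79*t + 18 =6*r^2 + r*(53*t - 27) - 9*t^2 + 87*t - 54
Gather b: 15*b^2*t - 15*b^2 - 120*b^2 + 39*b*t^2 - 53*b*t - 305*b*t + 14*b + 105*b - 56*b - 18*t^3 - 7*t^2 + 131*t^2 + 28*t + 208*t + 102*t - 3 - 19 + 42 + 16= b^2*(15*t - 135) + b*(39*t^2 - 358*t + 63) - 18*t^3 + 124*t^2 + 338*t + 36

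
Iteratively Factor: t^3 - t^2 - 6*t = (t)*(t^2 - t - 6) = t*(t - 3)*(t + 2)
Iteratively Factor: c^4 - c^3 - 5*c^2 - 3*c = (c + 1)*(c^3 - 2*c^2 - 3*c) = c*(c + 1)*(c^2 - 2*c - 3) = c*(c + 1)^2*(c - 3)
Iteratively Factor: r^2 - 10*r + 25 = (r - 5)*(r - 5)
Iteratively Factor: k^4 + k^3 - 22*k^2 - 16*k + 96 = (k + 4)*(k^3 - 3*k^2 - 10*k + 24) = (k - 4)*(k + 4)*(k^2 + k - 6) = (k - 4)*(k - 2)*(k + 4)*(k + 3)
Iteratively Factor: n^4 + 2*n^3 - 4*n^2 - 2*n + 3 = (n - 1)*(n^3 + 3*n^2 - n - 3) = (n - 1)^2*(n^2 + 4*n + 3) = (n - 1)^2*(n + 3)*(n + 1)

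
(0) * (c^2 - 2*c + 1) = 0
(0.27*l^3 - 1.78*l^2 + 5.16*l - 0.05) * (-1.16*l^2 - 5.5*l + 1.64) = -0.3132*l^5 + 0.5798*l^4 + 4.2472*l^3 - 31.2412*l^2 + 8.7374*l - 0.082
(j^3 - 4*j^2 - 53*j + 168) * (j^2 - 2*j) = j^5 - 6*j^4 - 45*j^3 + 274*j^2 - 336*j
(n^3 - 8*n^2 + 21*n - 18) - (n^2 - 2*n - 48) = n^3 - 9*n^2 + 23*n + 30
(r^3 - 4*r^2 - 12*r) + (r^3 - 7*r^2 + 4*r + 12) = 2*r^3 - 11*r^2 - 8*r + 12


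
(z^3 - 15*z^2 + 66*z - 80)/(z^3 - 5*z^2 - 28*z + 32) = (z^2 - 7*z + 10)/(z^2 + 3*z - 4)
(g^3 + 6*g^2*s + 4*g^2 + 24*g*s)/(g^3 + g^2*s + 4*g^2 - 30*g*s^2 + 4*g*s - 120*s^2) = g/(g - 5*s)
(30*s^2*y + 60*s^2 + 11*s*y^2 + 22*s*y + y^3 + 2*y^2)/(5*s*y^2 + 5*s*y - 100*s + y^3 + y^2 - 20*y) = (6*s*y + 12*s + y^2 + 2*y)/(y^2 + y - 20)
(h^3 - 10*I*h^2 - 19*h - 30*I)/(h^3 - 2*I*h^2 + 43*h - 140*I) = (h^2 - 5*I*h + 6)/(h^2 + 3*I*h + 28)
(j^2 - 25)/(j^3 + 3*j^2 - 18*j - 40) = (j - 5)/(j^2 - 2*j - 8)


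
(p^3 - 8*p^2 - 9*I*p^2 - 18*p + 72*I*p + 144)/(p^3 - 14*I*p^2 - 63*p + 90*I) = (p - 8)/(p - 5*I)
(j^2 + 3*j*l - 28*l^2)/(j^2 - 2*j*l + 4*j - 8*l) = (j^2 + 3*j*l - 28*l^2)/(j^2 - 2*j*l + 4*j - 8*l)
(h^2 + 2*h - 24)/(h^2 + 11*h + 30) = (h - 4)/(h + 5)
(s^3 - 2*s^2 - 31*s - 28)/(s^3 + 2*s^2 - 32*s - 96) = (s^2 - 6*s - 7)/(s^2 - 2*s - 24)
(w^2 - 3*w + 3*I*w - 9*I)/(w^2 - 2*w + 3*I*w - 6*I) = (w - 3)/(w - 2)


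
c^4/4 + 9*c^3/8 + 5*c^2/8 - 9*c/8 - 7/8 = (c/2 + 1/2)^2*(c - 1)*(c + 7/2)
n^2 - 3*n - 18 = (n - 6)*(n + 3)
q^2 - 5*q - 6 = (q - 6)*(q + 1)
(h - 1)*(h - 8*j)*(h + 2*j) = h^3 - 6*h^2*j - h^2 - 16*h*j^2 + 6*h*j + 16*j^2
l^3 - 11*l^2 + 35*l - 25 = (l - 5)^2*(l - 1)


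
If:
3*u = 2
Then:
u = 2/3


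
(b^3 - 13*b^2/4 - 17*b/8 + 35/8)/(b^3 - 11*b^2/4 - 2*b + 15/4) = (b - 7/2)/(b - 3)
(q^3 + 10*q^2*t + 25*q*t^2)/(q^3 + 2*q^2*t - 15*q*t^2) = (q + 5*t)/(q - 3*t)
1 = 1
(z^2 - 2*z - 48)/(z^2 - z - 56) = (z + 6)/(z + 7)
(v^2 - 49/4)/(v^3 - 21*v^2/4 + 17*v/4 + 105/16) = 4*(2*v + 7)/(8*v^2 - 14*v - 15)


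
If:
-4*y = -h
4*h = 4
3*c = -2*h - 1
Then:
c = -1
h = 1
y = 1/4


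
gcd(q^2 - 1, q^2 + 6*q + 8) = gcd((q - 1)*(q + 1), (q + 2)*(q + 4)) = 1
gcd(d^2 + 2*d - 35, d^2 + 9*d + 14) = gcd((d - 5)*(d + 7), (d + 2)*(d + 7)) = d + 7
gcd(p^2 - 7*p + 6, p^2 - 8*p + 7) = p - 1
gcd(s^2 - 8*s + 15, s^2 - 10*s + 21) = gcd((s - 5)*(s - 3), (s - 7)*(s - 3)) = s - 3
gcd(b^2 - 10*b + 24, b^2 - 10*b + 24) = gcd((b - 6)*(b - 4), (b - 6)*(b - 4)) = b^2 - 10*b + 24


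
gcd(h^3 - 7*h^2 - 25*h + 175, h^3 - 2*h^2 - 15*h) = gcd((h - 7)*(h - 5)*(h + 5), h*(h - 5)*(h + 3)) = h - 5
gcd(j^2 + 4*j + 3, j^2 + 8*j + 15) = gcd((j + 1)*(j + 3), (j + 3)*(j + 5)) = j + 3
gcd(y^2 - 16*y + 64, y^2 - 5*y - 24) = y - 8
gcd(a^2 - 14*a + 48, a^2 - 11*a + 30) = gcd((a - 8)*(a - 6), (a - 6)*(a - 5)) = a - 6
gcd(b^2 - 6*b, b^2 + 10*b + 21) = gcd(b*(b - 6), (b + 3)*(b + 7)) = 1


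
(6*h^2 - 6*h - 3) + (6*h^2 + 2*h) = 12*h^2 - 4*h - 3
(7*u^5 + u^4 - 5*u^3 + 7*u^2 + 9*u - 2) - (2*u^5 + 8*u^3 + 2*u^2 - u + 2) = 5*u^5 + u^4 - 13*u^3 + 5*u^2 + 10*u - 4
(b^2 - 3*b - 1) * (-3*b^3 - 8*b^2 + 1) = -3*b^5 + b^4 + 27*b^3 + 9*b^2 - 3*b - 1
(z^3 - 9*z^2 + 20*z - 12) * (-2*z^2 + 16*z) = -2*z^5 + 34*z^4 - 184*z^3 + 344*z^2 - 192*z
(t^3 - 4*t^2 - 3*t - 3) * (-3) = -3*t^3 + 12*t^2 + 9*t + 9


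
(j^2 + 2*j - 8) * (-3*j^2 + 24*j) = -3*j^4 + 18*j^3 + 72*j^2 - 192*j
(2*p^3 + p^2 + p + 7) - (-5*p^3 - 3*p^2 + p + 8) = 7*p^3 + 4*p^2 - 1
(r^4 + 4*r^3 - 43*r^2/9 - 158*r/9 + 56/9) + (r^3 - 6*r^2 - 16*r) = r^4 + 5*r^3 - 97*r^2/9 - 302*r/9 + 56/9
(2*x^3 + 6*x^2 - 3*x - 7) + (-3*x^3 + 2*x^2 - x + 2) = -x^3 + 8*x^2 - 4*x - 5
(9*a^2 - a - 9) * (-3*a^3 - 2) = -27*a^5 + 3*a^4 + 27*a^3 - 18*a^2 + 2*a + 18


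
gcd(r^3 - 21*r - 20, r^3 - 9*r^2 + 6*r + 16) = r + 1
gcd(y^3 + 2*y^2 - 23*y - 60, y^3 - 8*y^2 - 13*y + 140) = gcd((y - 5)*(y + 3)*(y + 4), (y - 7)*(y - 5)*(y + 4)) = y^2 - y - 20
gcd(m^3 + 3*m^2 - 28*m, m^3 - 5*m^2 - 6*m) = m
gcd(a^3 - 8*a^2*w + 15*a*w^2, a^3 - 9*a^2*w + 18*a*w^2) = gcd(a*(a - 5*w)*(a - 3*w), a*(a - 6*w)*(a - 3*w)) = -a^2 + 3*a*w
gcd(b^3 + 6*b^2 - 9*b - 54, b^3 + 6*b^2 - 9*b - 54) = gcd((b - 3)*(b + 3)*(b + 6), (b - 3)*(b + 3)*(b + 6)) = b^3 + 6*b^2 - 9*b - 54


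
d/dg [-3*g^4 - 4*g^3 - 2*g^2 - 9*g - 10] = -12*g^3 - 12*g^2 - 4*g - 9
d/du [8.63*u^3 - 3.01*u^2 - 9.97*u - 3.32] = 25.89*u^2 - 6.02*u - 9.97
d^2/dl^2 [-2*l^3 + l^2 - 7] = 2 - 12*l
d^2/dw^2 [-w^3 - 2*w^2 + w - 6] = -6*w - 4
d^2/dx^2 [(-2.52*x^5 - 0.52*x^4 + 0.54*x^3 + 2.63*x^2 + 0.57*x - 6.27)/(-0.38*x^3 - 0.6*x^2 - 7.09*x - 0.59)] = (0.727775999999999*x^9 + 3.44736*x^8 + 46.179504*x^7 + 170.840344*x^6 + 1556.97312*x^5 + 528.2355*x^4 + 54.605436*x^3 + 110.637552*x^2 + 151.683912*x + 628.860542)/(0.054872*x^9 + 0.25992*x^8 + 3.481788*x^7 + 10.170708*x^6 + 65.769954*x^5 + 100.657248*x^4 + 371.856823*x^3 + 89.601117*x^2 + 7.404087*x + 0.205379)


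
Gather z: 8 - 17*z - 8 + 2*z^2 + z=2*z^2 - 16*z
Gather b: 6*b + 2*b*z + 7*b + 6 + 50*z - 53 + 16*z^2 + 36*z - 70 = b*(2*z + 13) + 16*z^2 + 86*z - 117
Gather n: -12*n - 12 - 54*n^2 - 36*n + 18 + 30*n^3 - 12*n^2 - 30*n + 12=30*n^3 - 66*n^2 - 78*n + 18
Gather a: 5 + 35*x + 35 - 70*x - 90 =-35*x - 50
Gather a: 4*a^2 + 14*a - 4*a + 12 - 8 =4*a^2 + 10*a + 4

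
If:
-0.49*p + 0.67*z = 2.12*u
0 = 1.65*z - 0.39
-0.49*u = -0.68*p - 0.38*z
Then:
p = -0.07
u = 0.09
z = 0.24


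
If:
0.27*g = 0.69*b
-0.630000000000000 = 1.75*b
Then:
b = -0.36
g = -0.92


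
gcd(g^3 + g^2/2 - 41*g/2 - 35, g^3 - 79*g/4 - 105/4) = g^2 - 3*g/2 - 35/2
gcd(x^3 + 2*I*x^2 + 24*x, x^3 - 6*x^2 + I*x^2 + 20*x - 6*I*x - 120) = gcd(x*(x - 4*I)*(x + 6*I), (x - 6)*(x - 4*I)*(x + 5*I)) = x - 4*I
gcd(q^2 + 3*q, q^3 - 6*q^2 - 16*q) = q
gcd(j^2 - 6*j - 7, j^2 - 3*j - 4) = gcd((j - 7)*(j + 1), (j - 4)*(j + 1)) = j + 1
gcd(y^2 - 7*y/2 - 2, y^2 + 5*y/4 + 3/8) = y + 1/2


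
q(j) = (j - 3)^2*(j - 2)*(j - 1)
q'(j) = (j - 3)^2*(j - 2) + (j - 3)^2*(j - 1) + (j - 2)*(j - 1)*(2*j - 6) = 4*j^3 - 27*j^2 + 58*j - 39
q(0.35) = 7.53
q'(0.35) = -21.84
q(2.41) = 0.20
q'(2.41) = -0.05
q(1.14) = -0.42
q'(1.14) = -2.04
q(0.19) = 11.58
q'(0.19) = -28.93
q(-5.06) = 2779.38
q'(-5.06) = -1541.99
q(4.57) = 22.62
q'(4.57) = 43.94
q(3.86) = 3.93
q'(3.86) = 12.64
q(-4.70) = 2264.29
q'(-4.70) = -1323.32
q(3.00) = 0.00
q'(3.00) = 0.00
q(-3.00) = 720.00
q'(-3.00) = -564.00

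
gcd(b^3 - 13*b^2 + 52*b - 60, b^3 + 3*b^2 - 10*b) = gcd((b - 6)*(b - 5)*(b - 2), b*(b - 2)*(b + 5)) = b - 2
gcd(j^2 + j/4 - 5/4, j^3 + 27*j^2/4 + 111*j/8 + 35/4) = j + 5/4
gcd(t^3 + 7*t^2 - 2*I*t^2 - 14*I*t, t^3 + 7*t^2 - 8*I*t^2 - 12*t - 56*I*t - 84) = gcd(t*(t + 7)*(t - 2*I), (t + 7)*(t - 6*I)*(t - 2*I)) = t^2 + t*(7 - 2*I) - 14*I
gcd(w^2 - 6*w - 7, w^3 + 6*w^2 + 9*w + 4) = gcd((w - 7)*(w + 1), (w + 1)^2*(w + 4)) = w + 1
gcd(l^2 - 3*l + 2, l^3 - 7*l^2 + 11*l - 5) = l - 1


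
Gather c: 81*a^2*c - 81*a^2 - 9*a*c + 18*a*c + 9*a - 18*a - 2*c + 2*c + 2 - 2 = -81*a^2 - 9*a + c*(81*a^2 + 9*a)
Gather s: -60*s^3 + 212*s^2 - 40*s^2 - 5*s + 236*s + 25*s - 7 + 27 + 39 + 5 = -60*s^3 + 172*s^2 + 256*s + 64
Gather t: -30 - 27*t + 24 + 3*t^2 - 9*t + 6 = 3*t^2 - 36*t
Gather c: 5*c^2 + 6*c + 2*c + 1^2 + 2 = 5*c^2 + 8*c + 3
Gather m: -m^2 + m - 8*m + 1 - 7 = -m^2 - 7*m - 6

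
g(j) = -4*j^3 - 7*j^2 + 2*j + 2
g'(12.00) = -1894.00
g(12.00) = -7894.00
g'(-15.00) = -2488.00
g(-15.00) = 11897.00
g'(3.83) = -227.65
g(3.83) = -317.75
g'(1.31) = -36.93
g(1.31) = -16.39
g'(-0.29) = 5.05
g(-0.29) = 0.93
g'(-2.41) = -33.96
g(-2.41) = 12.51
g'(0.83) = -17.89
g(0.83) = -3.45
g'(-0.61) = 6.07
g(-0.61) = -0.92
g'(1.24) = -33.81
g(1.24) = -13.91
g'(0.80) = -16.88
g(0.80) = -2.93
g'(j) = -12*j^2 - 14*j + 2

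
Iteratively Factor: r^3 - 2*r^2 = (r)*(r^2 - 2*r) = r^2*(r - 2)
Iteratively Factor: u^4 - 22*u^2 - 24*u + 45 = (u + 3)*(u^3 - 3*u^2 - 13*u + 15) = (u - 1)*(u + 3)*(u^2 - 2*u - 15) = (u - 5)*(u - 1)*(u + 3)*(u + 3)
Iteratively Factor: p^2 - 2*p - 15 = (p - 5)*(p + 3)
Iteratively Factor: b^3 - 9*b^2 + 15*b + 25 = (b - 5)*(b^2 - 4*b - 5) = (b - 5)^2*(b + 1)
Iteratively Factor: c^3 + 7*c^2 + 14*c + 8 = (c + 4)*(c^2 + 3*c + 2) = (c + 2)*(c + 4)*(c + 1)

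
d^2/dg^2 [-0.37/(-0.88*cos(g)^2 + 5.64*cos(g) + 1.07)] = (1.146112*(1 - cos(g)^2)^2 - 5.509152*cos(g)^3 + 13.736176*cos(g)^2 + 8.785428*cos(g) - 25.382)/(-0.88*cos(g)^2 + 5.64*cos(g) + 1.07)^3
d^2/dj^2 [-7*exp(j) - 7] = -7*exp(j)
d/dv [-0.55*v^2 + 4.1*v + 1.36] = 4.1 - 1.1*v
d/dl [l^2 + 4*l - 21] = 2*l + 4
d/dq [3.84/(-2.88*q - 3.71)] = 11.0592/(2.88*q + 3.71)^2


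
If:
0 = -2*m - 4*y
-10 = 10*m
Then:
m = -1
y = 1/2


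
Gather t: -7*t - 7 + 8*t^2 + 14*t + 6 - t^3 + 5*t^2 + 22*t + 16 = -t^3 + 13*t^2 + 29*t + 15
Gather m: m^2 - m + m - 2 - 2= m^2 - 4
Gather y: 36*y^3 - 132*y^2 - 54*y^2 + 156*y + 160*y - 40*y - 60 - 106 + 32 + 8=36*y^3 - 186*y^2 + 276*y - 126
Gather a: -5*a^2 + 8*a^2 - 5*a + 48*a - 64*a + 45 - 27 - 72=3*a^2 - 21*a - 54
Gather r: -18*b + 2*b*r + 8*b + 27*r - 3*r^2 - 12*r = -10*b - 3*r^2 + r*(2*b + 15)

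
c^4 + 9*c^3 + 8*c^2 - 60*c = c*(c - 2)*(c + 5)*(c + 6)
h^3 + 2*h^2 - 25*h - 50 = (h - 5)*(h + 2)*(h + 5)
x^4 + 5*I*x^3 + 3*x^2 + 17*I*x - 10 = (x - 2*I)*(x + I)^2*(x + 5*I)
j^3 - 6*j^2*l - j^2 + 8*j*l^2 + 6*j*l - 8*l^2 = (j - 1)*(j - 4*l)*(j - 2*l)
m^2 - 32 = (m - 4*sqrt(2))*(m + 4*sqrt(2))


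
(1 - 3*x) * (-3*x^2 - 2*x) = 9*x^3 + 3*x^2 - 2*x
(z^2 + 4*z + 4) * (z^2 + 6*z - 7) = z^4 + 10*z^3 + 21*z^2 - 4*z - 28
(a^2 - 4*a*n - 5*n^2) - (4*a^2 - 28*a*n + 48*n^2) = -3*a^2 + 24*a*n - 53*n^2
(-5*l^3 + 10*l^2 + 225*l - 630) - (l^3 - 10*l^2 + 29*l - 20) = -6*l^3 + 20*l^2 + 196*l - 610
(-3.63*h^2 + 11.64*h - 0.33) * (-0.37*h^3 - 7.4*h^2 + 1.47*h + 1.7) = 1.3431*h^5 + 22.5552*h^4 - 91.35*h^3 + 13.3818*h^2 + 19.3029*h - 0.561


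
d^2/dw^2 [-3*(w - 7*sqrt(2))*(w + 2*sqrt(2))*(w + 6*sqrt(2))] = -18*w - 6*sqrt(2)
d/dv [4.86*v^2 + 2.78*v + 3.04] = 9.72*v + 2.78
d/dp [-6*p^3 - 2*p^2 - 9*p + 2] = -18*p^2 - 4*p - 9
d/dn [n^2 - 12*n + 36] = 2*n - 12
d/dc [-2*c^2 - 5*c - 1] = -4*c - 5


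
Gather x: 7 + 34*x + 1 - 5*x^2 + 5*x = -5*x^2 + 39*x + 8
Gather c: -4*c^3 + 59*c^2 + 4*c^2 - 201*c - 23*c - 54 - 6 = -4*c^3 + 63*c^2 - 224*c - 60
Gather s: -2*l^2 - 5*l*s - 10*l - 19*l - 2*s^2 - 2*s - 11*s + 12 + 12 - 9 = -2*l^2 - 29*l - 2*s^2 + s*(-5*l - 13) + 15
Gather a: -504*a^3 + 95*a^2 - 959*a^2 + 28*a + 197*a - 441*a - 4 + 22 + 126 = -504*a^3 - 864*a^2 - 216*a + 144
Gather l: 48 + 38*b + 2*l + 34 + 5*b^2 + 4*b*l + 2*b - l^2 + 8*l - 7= 5*b^2 + 40*b - l^2 + l*(4*b + 10) + 75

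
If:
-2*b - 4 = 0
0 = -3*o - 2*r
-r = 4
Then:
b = -2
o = 8/3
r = -4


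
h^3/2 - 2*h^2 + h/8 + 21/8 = (h/2 + 1/2)*(h - 7/2)*(h - 3/2)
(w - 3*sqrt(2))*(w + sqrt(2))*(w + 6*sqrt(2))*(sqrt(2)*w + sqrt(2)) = sqrt(2)*w^4 + sqrt(2)*w^3 + 8*w^3 - 30*sqrt(2)*w^2 + 8*w^2 - 72*w - 30*sqrt(2)*w - 72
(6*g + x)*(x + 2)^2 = 6*g*x^2 + 24*g*x + 24*g + x^3 + 4*x^2 + 4*x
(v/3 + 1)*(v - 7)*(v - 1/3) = v^3/3 - 13*v^2/9 - 59*v/9 + 7/3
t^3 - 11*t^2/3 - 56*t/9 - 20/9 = (t - 5)*(t + 2/3)^2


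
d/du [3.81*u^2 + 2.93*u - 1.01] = 7.62*u + 2.93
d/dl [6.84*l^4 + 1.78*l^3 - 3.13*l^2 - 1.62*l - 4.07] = 27.36*l^3 + 5.34*l^2 - 6.26*l - 1.62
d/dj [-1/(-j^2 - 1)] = -2*j/(j^2 + 1)^2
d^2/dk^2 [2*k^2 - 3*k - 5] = 4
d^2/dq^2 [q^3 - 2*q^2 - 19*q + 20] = 6*q - 4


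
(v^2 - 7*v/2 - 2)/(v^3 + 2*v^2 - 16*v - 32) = (v + 1/2)/(v^2 + 6*v + 8)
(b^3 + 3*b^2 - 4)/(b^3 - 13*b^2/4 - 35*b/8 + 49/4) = 8*(b^2 + b - 2)/(8*b^2 - 42*b + 49)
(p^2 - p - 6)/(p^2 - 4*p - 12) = (p - 3)/(p - 6)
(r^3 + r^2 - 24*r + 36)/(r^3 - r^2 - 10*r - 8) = (-r^3 - r^2 + 24*r - 36)/(-r^3 + r^2 + 10*r + 8)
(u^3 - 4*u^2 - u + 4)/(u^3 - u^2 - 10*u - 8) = (u - 1)/(u + 2)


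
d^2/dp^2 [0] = 0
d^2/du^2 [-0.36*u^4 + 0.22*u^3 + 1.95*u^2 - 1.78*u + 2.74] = -4.32*u^2 + 1.32*u + 3.9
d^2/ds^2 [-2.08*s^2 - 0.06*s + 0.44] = -4.16000000000000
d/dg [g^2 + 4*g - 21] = 2*g + 4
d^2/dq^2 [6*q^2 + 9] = 12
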